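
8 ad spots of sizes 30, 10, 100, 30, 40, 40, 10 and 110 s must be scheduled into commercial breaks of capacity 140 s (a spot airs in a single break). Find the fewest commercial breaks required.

Total = 110 + 100 + 40 + 40 + 30 + 30 + 10 + 10 = 370 s.
Lower bound: ⌈370/140⌉ = 3 commercial breaks.
A packing using 3 commercial breaks:
  break 1: 110 + 30 = 140
  break 2: 100 + 40 = 140
  break 3: 40 + 30 + 10 + 10 = 90
This matches the lower bound, so 3 is optimal.

3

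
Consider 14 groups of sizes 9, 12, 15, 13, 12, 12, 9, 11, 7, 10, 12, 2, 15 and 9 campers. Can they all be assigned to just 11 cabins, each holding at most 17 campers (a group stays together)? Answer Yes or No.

No

Total = 148 campers; ⌈148/17⌉ = 9.
12 groups each exceed half the capacity and cannot share a cabin, forcing at least 12 cabins.
At least 12 cabins are required, but only 11 are allowed.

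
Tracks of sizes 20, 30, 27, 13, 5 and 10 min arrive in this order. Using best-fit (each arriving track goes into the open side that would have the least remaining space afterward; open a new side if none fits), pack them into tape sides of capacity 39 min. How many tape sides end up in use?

3

  20 → side 1 (new)  [load 20/39]
  30 → side 2 (new)  [load 30/39]
  27 → side 3 (new)  [load 27/39]
  13 → side 1  [load 33/39]
  5 → side 1  [load 38/39]
  10 → side 3  [load 37/39]
3 tape sides opened.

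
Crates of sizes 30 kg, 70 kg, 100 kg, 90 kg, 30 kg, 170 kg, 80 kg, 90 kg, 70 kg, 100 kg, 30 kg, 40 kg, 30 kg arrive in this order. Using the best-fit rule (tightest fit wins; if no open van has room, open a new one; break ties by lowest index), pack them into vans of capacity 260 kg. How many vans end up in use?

4

  30 → van 1 (new)  [load 30/260]
  70 → van 1  [load 100/260]
  100 → van 1  [load 200/260]
  90 → van 2 (new)  [load 90/260]
  30 → van 1  [load 230/260]
  170 → van 2  [load 260/260]
  80 → van 3 (new)  [load 80/260]
  90 → van 3  [load 170/260]
  70 → van 3  [load 240/260]
  100 → van 4 (new)  [load 100/260]
  30 → van 1  [load 260/260]
  40 → van 4  [load 140/260]
  30 → van 4  [load 170/260]
4 vans opened.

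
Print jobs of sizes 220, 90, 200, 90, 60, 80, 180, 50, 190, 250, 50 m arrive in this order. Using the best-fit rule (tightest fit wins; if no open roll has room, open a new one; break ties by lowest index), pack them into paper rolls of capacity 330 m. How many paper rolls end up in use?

  220 → roll 1 (new)  [load 220/330]
  90 → roll 1  [load 310/330]
  200 → roll 2 (new)  [load 200/330]
  90 → roll 2  [load 290/330]
  60 → roll 3 (new)  [load 60/330]
  80 → roll 3  [load 140/330]
  180 → roll 3  [load 320/330]
  50 → roll 4 (new)  [load 50/330]
  190 → roll 4  [load 240/330]
  250 → roll 5 (new)  [load 250/330]
  50 → roll 5  [load 300/330]
5 paper rolls opened.

5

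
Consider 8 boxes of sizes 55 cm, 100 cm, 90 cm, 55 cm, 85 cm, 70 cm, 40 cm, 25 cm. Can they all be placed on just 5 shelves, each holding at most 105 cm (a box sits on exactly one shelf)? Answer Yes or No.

Total = 520 cm; ⌈520/105⌉ = 5.
6 boxes each exceed half the capacity and cannot share a shelf, forcing at least 6 shelves.
At least 6 shelves are required, but only 5 are allowed.

No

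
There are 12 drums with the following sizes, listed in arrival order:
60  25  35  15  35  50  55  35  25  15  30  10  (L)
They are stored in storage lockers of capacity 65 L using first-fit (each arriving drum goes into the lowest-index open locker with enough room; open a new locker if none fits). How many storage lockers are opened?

7

  60 → locker 1 (new)  [load 60/65]
  25 → locker 2 (new)  [load 25/65]
  35 → locker 2  [load 60/65]
  15 → locker 3 (new)  [load 15/65]
  35 → locker 3  [load 50/65]
  50 → locker 4 (new)  [load 50/65]
  55 → locker 5 (new)  [load 55/65]
  35 → locker 6 (new)  [load 35/65]
  25 → locker 6  [load 60/65]
  15 → locker 3  [load 65/65]
  30 → locker 7 (new)  [load 30/65]
  10 → locker 4  [load 60/65]
7 storage lockers opened.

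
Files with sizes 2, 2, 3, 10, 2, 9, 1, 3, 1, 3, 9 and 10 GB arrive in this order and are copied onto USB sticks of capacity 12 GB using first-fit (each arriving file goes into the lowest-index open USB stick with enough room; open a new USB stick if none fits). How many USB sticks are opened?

5

  2 → USB stick 1 (new)  [load 2/12]
  2 → USB stick 1  [load 4/12]
  3 → USB stick 1  [load 7/12]
  10 → USB stick 2 (new)  [load 10/12]
  2 → USB stick 1  [load 9/12]
  9 → USB stick 3 (new)  [load 9/12]
  1 → USB stick 1  [load 10/12]
  3 → USB stick 3  [load 12/12]
  1 → USB stick 1  [load 11/12]
  3 → USB stick 4 (new)  [load 3/12]
  9 → USB stick 4  [load 12/12]
  10 → USB stick 5 (new)  [load 10/12]
5 USB sticks opened.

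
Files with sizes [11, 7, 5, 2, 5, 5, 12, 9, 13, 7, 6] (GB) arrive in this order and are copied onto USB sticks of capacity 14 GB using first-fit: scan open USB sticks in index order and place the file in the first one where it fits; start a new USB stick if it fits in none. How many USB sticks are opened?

  11 → USB stick 1 (new)  [load 11/14]
  7 → USB stick 2 (new)  [load 7/14]
  5 → USB stick 2  [load 12/14]
  2 → USB stick 1  [load 13/14]
  5 → USB stick 3 (new)  [load 5/14]
  5 → USB stick 3  [load 10/14]
  12 → USB stick 4 (new)  [load 12/14]
  9 → USB stick 5 (new)  [load 9/14]
  13 → USB stick 6 (new)  [load 13/14]
  7 → USB stick 7 (new)  [load 7/14]
  6 → USB stick 7  [load 13/14]
7 USB sticks opened.

7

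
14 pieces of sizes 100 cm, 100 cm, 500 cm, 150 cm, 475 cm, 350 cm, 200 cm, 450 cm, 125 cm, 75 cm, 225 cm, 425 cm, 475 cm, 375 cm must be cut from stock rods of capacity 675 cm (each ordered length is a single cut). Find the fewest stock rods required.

7

Total = 500 + 475 + 475 + 450 + 425 + 375 + 350 + 225 + 200 + 150 + 125 + 100 + 100 + 75 = 4025 cm.
Lower bound: ⌈4025/675⌉ = 6 stock rods.
Also, 7 pieces each exceed 675/2 cm, and no two of those can share a stock rod, so at least 7 stock rods are needed.
A packing using 7 stock rods:
  stock rod 1: 500 + 150 = 650
  stock rod 2: 475 + 200 = 675
  stock rod 3: 475 + 125 + 75 = 675
  stock rod 4: 450 + 225 = 675
  stock rod 5: 425 + 100 + 100 = 625
  stock rod 6: 375 = 375
  stock rod 7: 350 = 350
This matches the lower bound, so 7 is optimal.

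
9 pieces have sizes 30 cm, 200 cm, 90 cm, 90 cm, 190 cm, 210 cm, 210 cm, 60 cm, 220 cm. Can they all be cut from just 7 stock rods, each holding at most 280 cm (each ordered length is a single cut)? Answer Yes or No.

Yes

A valid assignment using 6 stock rods:
  stock rod 1: 220 + 60 = 280
  stock rod 2: 210 + 30 = 240
  stock rod 3: 210 = 210
  stock rod 4: 200 = 200
  stock rod 5: 190 + 90 = 280
  stock rod 6: 90 = 90
That uses only 6 ≤ 7, so 7 stock rods are enough.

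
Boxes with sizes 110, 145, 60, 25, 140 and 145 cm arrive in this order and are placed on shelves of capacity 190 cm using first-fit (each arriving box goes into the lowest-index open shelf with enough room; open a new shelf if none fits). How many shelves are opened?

  110 → shelf 1 (new)  [load 110/190]
  145 → shelf 2 (new)  [load 145/190]
  60 → shelf 1  [load 170/190]
  25 → shelf 2  [load 170/190]
  140 → shelf 3 (new)  [load 140/190]
  145 → shelf 4 (new)  [load 145/190]
4 shelves opened.

4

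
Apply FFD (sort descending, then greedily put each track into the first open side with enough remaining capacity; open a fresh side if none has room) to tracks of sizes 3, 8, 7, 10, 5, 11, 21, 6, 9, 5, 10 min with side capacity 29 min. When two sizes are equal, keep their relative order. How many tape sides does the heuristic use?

4

Sorted descending: 21, 11, 10, 10, 9, 8, 7, 6, 5, 5, 3.
  21 → side 1 (new)  [load 21/29]
  11 → side 2 (new)  [load 11/29]
  10 → side 2  [load 21/29]
  10 → side 3 (new)  [load 10/29]
  9 → side 3  [load 19/29]
  8 → side 1  [load 29/29]
  7 → side 2  [load 28/29]
  6 → side 3  [load 25/29]
  5 → side 4 (new)  [load 5/29]
  5 → side 4  [load 10/29]
  3 → side 3  [load 28/29]
4 tape sides opened.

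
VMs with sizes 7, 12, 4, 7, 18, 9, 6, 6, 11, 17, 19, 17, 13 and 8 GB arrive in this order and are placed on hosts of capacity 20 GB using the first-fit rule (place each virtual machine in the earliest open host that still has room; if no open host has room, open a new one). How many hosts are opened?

9

  7 → host 1 (new)  [load 7/20]
  12 → host 1  [load 19/20]
  4 → host 2 (new)  [load 4/20]
  7 → host 2  [load 11/20]
  18 → host 3 (new)  [load 18/20]
  9 → host 2  [load 20/20]
  6 → host 4 (new)  [load 6/20]
  6 → host 4  [load 12/20]
  11 → host 5 (new)  [load 11/20]
  17 → host 6 (new)  [load 17/20]
  19 → host 7 (new)  [load 19/20]
  17 → host 8 (new)  [load 17/20]
  13 → host 9 (new)  [load 13/20]
  8 → host 4  [load 20/20]
9 hosts opened.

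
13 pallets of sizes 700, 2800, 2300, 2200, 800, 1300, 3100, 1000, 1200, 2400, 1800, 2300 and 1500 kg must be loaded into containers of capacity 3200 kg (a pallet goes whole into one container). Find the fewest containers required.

Total = 3100 + 2800 + 2400 + 2300 + 2300 + 2200 + 1800 + 1500 + 1300 + 1200 + 1000 + 800 + 700 = 23400 kg.
Lower bound: ⌈23400/3200⌉ = 8 containers.
A packing using 8 containers:
  container 1: 3100 = 3100
  container 2: 2800 = 2800
  container 3: 2400 + 800 = 3200
  container 4: 2300 + 700 = 3000
  container 5: 2300 = 2300
  container 6: 2200 + 1000 = 3200
  container 7: 1800 + 1300 = 3100
  container 8: 1500 + 1200 = 2700
This matches the lower bound, so 8 is optimal.

8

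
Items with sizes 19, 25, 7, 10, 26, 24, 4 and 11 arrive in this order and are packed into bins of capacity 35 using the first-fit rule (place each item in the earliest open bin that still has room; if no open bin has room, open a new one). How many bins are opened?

  19 → bin 1 (new)  [load 19/35]
  25 → bin 2 (new)  [load 25/35]
  7 → bin 1  [load 26/35]
  10 → bin 2  [load 35/35]
  26 → bin 3 (new)  [load 26/35]
  24 → bin 4 (new)  [load 24/35]
  4 → bin 1  [load 30/35]
  11 → bin 4  [load 35/35]
4 bins opened.

4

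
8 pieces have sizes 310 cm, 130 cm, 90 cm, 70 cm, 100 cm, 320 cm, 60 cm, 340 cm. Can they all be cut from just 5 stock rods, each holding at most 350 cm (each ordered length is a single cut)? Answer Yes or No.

A valid assignment using 5 stock rods:
  stock rod 1: 340 = 340
  stock rod 2: 320 = 320
  stock rod 3: 310 = 310
  stock rod 4: 130 + 100 + 90 = 320
  stock rod 5: 70 + 60 = 130
Every load is within 350 cm, so 5 stock rods suffice.

Yes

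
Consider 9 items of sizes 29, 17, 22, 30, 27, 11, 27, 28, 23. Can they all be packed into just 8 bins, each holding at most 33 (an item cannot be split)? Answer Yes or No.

Yes

A valid assignment using 8 bins:
  bin 1: 30 = 30
  bin 2: 29 = 29
  bin 3: 28 = 28
  bin 4: 27 = 27
  bin 5: 27 = 27
  bin 6: 23 = 23
  bin 7: 22 + 11 = 33
  bin 8: 17 = 17
Every load is within 33, so 8 bins suffice.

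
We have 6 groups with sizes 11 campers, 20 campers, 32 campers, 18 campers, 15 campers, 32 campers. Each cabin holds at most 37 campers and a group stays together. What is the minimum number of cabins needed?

4

Total = 32 + 32 + 20 + 18 + 15 + 11 = 128 campers.
Lower bound: ⌈128/37⌉ = 4 cabins.
A packing using 4 cabins:
  cabin 1: 32 = 32
  cabin 2: 32 = 32
  cabin 3: 20 + 15 = 35
  cabin 4: 18 + 11 = 29
This matches the lower bound, so 4 is optimal.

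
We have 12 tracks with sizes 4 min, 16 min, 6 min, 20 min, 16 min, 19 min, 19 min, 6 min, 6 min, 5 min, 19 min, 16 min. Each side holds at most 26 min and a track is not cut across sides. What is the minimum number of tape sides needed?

Total = 20 + 19 + 19 + 19 + 16 + 16 + 16 + 6 + 6 + 6 + 5 + 4 = 152 min.
Lower bound: ⌈152/26⌉ = 6 tape sides.
Also, 7 tracks each exceed 13 min, and no two of those can share a side, so at least 7 tape sides are needed.
A packing using 7 tape sides:
  side 1: 20 + 6 = 26
  side 2: 19 + 6 = 25
  side 3: 19 + 6 = 25
  side 4: 19 + 5 = 24
  side 5: 16 + 4 = 20
  side 6: 16 = 16
  side 7: 16 = 16
This matches the lower bound, so 7 is optimal.

7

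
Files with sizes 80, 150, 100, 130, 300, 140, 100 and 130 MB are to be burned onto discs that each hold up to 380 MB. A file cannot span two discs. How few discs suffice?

Total = 300 + 150 + 140 + 130 + 130 + 100 + 100 + 80 = 1130 MB.
Lower bound: ⌈1130/380⌉ = 3 discs.
A packing using 3 discs:
  disc 1: 300 + 80 = 380
  disc 2: 150 + 130 + 100 = 380
  disc 3: 140 + 130 + 100 = 370
This matches the lower bound, so 3 is optimal.

3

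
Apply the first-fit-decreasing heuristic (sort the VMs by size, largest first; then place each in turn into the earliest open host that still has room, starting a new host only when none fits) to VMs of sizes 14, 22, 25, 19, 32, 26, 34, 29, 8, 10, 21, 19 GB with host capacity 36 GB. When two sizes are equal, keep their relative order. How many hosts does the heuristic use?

9

Sorted descending: 34, 32, 29, 26, 25, 22, 21, 19, 19, 14, 10, 8.
  34 → host 1 (new)  [load 34/36]
  32 → host 2 (new)  [load 32/36]
  29 → host 3 (new)  [load 29/36]
  26 → host 4 (new)  [load 26/36]
  25 → host 5 (new)  [load 25/36]
  22 → host 6 (new)  [load 22/36]
  21 → host 7 (new)  [load 21/36]
  19 → host 8 (new)  [load 19/36]
  19 → host 9 (new)  [load 19/36]
  14 → host 6  [load 36/36]
  10 → host 4  [load 36/36]
  8 → host 5  [load 33/36]
9 hosts opened.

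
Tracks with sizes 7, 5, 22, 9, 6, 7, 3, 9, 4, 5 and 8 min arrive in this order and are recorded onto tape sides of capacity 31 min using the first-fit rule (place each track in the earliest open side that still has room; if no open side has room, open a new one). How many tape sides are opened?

  7 → side 1 (new)  [load 7/31]
  5 → side 1  [load 12/31]
  22 → side 2 (new)  [load 22/31]
  9 → side 1  [load 21/31]
  6 → side 1  [load 27/31]
  7 → side 2  [load 29/31]
  3 → side 1  [load 30/31]
  9 → side 3 (new)  [load 9/31]
  4 → side 3  [load 13/31]
  5 → side 3  [load 18/31]
  8 → side 3  [load 26/31]
3 tape sides opened.

3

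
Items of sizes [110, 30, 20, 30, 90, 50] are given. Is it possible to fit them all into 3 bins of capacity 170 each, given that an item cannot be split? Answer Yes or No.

A valid assignment using 2 bins:
  bin 1: 110 + 50 = 160
  bin 2: 90 + 30 + 30 + 20 = 170
That uses only 2 ≤ 3, so 3 bins are enough.

Yes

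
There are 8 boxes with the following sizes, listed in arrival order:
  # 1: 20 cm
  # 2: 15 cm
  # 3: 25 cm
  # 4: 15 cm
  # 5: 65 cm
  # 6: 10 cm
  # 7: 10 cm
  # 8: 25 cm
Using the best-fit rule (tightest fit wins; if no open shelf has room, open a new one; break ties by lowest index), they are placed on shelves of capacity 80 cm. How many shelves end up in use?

  20 → shelf 1 (new)  [load 20/80]
  15 → shelf 1  [load 35/80]
  25 → shelf 1  [load 60/80]
  15 → shelf 1  [load 75/80]
  65 → shelf 2 (new)  [load 65/80]
  10 → shelf 2  [load 75/80]
  10 → shelf 3 (new)  [load 10/80]
  25 → shelf 3  [load 35/80]
3 shelves opened.

3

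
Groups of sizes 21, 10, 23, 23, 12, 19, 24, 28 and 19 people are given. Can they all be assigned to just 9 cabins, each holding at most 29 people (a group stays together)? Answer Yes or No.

Yes

A valid assignment using 8 cabins:
  cabin 1: 28 = 28
  cabin 2: 24 = 24
  cabin 3: 23 = 23
  cabin 4: 23 = 23
  cabin 5: 21 = 21
  cabin 6: 19 + 10 = 29
  cabin 7: 19 = 19
  cabin 8: 12 = 12
That uses only 8 ≤ 9, so 9 cabins are enough.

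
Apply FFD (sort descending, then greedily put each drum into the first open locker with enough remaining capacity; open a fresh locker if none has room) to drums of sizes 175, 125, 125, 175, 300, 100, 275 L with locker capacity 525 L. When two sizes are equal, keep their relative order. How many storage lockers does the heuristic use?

Sorted descending: 300, 275, 175, 175, 125, 125, 100.
  300 → locker 1 (new)  [load 300/525]
  275 → locker 2 (new)  [load 275/525]
  175 → locker 1  [load 475/525]
  175 → locker 2  [load 450/525]
  125 → locker 3 (new)  [load 125/525]
  125 → locker 3  [load 250/525]
  100 → locker 3  [load 350/525]
3 storage lockers opened.

3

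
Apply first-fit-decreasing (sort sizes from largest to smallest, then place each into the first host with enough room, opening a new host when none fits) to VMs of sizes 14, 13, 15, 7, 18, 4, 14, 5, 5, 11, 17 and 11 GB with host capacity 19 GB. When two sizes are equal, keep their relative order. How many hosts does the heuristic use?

8

Sorted descending: 18, 17, 15, 14, 14, 13, 11, 11, 7, 5, 5, 4.
  18 → host 1 (new)  [load 18/19]
  17 → host 2 (new)  [load 17/19]
  15 → host 3 (new)  [load 15/19]
  14 → host 4 (new)  [load 14/19]
  14 → host 5 (new)  [load 14/19]
  13 → host 6 (new)  [load 13/19]
  11 → host 7 (new)  [load 11/19]
  11 → host 8 (new)  [load 11/19]
  7 → host 7  [load 18/19]
  5 → host 4  [load 19/19]
  5 → host 5  [load 19/19]
  4 → host 3  [load 19/19]
8 hosts opened.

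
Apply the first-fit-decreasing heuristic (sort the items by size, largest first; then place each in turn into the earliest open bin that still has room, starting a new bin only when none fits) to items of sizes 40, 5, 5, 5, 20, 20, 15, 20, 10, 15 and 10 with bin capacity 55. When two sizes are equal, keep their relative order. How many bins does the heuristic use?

Sorted descending: 40, 20, 20, 20, 15, 15, 10, 10, 5, 5, 5.
  40 → bin 1 (new)  [load 40/55]
  20 → bin 2 (new)  [load 20/55]
  20 → bin 2  [load 40/55]
  20 → bin 3 (new)  [load 20/55]
  15 → bin 1  [load 55/55]
  15 → bin 2  [load 55/55]
  10 → bin 3  [load 30/55]
  10 → bin 3  [load 40/55]
  5 → bin 3  [load 45/55]
  5 → bin 3  [load 50/55]
  5 → bin 3  [load 55/55]
3 bins opened.

3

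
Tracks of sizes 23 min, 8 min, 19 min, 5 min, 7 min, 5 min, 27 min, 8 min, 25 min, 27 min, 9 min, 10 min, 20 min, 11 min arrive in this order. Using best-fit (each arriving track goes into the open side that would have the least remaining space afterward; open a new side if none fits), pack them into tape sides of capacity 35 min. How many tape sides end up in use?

  23 → side 1 (new)  [load 23/35]
  8 → side 1  [load 31/35]
  19 → side 2 (new)  [load 19/35]
  5 → side 2  [load 24/35]
  7 → side 2  [load 31/35]
  5 → side 3 (new)  [load 5/35]
  27 → side 3  [load 32/35]
  8 → side 4 (new)  [load 8/35]
  25 → side 4  [load 33/35]
  27 → side 5 (new)  [load 27/35]
  9 → side 6 (new)  [load 9/35]
  10 → side 6  [load 19/35]
  20 → side 7 (new)  [load 20/35]
  11 → side 7  [load 31/35]
7 tape sides opened.

7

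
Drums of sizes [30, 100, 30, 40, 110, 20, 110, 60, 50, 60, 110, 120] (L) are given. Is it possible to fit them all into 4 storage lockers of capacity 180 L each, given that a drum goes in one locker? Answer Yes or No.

No

Total = 840 L; ⌈840/180⌉ = 5.
At least 5 storage lockers are required, but only 4 are allowed.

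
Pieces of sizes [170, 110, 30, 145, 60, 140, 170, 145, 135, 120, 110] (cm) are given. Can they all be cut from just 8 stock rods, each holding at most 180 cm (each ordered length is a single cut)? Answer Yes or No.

No

Total = 1335 cm; ⌈1335/180⌉ = 8.
9 pieces each exceed half the capacity and cannot share a stock rod, forcing at least 9 stock rods.
At least 9 stock rods are required, but only 8 are allowed.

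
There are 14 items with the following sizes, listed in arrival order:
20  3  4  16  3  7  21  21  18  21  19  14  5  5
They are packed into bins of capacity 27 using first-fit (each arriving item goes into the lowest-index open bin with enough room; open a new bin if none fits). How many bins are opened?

  20 → bin 1 (new)  [load 20/27]
  3 → bin 1  [load 23/27]
  4 → bin 1  [load 27/27]
  16 → bin 2 (new)  [load 16/27]
  3 → bin 2  [load 19/27]
  7 → bin 2  [load 26/27]
  21 → bin 3 (new)  [load 21/27]
  21 → bin 4 (new)  [load 21/27]
  18 → bin 5 (new)  [load 18/27]
  21 → bin 6 (new)  [load 21/27]
  19 → bin 7 (new)  [load 19/27]
  14 → bin 8 (new)  [load 14/27]
  5 → bin 3  [load 26/27]
  5 → bin 4  [load 26/27]
8 bins opened.

8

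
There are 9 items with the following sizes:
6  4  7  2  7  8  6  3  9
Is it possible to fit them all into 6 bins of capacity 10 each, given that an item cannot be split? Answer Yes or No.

A valid assignment using 6 bins:
  bin 1: 9 = 9
  bin 2: 8 + 2 = 10
  bin 3: 7 + 3 = 10
  bin 4: 7 = 7
  bin 5: 6 + 4 = 10
  bin 6: 6 = 6
Every load is within 10, so 6 bins suffice.

Yes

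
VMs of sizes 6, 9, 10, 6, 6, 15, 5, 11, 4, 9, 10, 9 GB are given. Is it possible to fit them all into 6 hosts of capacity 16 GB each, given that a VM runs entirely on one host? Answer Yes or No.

Total = 100 GB; ⌈100/16⌉ = 7.
At least 7 hosts are required, but only 6 are allowed.

No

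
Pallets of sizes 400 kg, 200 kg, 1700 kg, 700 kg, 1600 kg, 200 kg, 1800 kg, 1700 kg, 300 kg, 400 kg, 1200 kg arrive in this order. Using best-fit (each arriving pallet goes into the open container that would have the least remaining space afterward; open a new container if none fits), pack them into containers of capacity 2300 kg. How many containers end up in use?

  400 → container 1 (new)  [load 400/2300]
  200 → container 1  [load 600/2300]
  1700 → container 1  [load 2300/2300]
  700 → container 2 (new)  [load 700/2300]
  1600 → container 2  [load 2300/2300]
  200 → container 3 (new)  [load 200/2300]
  1800 → container 3  [load 2000/2300]
  1700 → container 4 (new)  [load 1700/2300]
  300 → container 3  [load 2300/2300]
  400 → container 4  [load 2100/2300]
  1200 → container 5 (new)  [load 1200/2300]
5 containers opened.

5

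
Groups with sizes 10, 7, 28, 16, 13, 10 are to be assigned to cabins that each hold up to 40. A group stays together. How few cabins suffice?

3

Total = 28 + 16 + 13 + 10 + 10 + 7 = 84.
Lower bound: ⌈84/40⌉ = 3 cabins.
A packing using 3 cabins:
  cabin 1: 28 + 10 = 38
  cabin 2: 16 + 13 + 10 = 39
  cabin 3: 7 = 7
This matches the lower bound, so 3 is optimal.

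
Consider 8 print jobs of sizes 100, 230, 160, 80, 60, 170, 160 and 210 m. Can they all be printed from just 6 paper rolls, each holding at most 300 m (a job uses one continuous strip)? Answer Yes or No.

Yes

A valid assignment using 5 paper rolls:
  roll 1: 230 + 60 = 290
  roll 2: 210 + 80 = 290
  roll 3: 170 + 100 = 270
  roll 4: 160 = 160
  roll 5: 160 = 160
That uses only 5 ≤ 6, so 6 paper rolls are enough.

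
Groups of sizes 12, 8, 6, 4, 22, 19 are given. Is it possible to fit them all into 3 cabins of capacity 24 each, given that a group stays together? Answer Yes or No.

No

Total = 71; ⌈71/24⌉ = 3.
The bound of 3 does not rule out 3, but exhaustive search shows no assignment into 3 cabins of capacity 24 exists — the minimum is 4.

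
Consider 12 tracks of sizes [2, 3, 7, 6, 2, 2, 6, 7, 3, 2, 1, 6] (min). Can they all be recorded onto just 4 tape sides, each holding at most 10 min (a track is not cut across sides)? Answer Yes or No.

Total = 47 min; ⌈47/10⌉ = 5.
At least 5 tape sides are required, but only 4 are allowed.

No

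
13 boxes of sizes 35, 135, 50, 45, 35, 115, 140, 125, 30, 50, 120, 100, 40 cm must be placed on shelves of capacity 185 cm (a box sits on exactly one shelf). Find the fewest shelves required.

Total = 140 + 135 + 125 + 120 + 115 + 100 + 50 + 50 + 45 + 40 + 35 + 35 + 30 = 1020 cm.
Lower bound: ⌈1020/185⌉ = 6 shelves.
A packing using 6 shelves:
  shelf 1: 140 + 45 = 185
  shelf 2: 135 + 50 = 185
  shelf 3: 125 + 50 = 175
  shelf 4: 120 + 40 = 160
  shelf 5: 115 + 35 + 35 = 185
  shelf 6: 100 + 30 = 130
This matches the lower bound, so 6 is optimal.

6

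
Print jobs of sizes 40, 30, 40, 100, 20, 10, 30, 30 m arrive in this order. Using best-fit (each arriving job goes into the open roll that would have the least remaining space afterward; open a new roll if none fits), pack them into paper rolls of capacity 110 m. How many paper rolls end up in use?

3

  40 → roll 1 (new)  [load 40/110]
  30 → roll 1  [load 70/110]
  40 → roll 1  [load 110/110]
  100 → roll 2 (new)  [load 100/110]
  20 → roll 3 (new)  [load 20/110]
  10 → roll 2  [load 110/110]
  30 → roll 3  [load 50/110]
  30 → roll 3  [load 80/110]
3 paper rolls opened.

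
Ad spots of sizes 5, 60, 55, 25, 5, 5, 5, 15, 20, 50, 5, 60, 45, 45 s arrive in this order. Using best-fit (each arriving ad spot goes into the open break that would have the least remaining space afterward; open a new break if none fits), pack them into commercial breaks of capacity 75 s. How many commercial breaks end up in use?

7

  5 → break 1 (new)  [load 5/75]
  60 → break 1  [load 65/75]
  55 → break 2 (new)  [load 55/75]
  25 → break 3 (new)  [load 25/75]
  5 → break 1  [load 70/75]
  5 → break 1  [load 75/75]
  5 → break 2  [load 60/75]
  15 → break 2  [load 75/75]
  20 → break 3  [load 45/75]
  50 → break 4 (new)  [load 50/75]
  5 → break 4  [load 55/75]
  60 → break 5 (new)  [load 60/75]
  45 → break 6 (new)  [load 45/75]
  45 → break 7 (new)  [load 45/75]
7 commercial breaks opened.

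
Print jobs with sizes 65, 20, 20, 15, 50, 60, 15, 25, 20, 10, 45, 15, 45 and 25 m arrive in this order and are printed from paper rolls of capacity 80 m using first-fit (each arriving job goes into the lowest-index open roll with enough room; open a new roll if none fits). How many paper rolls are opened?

6

  65 → roll 1 (new)  [load 65/80]
  20 → roll 2 (new)  [load 20/80]
  20 → roll 2  [load 40/80]
  15 → roll 1  [load 80/80]
  50 → roll 3 (new)  [load 50/80]
  60 → roll 4 (new)  [load 60/80]
  15 → roll 2  [load 55/80]
  25 → roll 2  [load 80/80]
  20 → roll 3  [load 70/80]
  10 → roll 3  [load 80/80]
  45 → roll 5 (new)  [load 45/80]
  15 → roll 4  [load 75/80]
  45 → roll 6 (new)  [load 45/80]
  25 → roll 5  [load 70/80]
6 paper rolls opened.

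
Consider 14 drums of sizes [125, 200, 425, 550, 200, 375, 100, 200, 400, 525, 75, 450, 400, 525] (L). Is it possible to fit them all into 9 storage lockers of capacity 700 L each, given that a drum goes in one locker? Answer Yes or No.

Yes

A valid assignment using 8 storage lockers:
  locker 1: 550 + 125 = 675
  locker 2: 525 + 100 + 75 = 700
  locker 3: 525 = 525
  locker 4: 450 + 200 = 650
  locker 5: 425 + 200 = 625
  locker 6: 400 + 200 = 600
  locker 7: 400 = 400
  locker 8: 375 = 375
That uses only 8 ≤ 9, so 9 storage lockers are enough.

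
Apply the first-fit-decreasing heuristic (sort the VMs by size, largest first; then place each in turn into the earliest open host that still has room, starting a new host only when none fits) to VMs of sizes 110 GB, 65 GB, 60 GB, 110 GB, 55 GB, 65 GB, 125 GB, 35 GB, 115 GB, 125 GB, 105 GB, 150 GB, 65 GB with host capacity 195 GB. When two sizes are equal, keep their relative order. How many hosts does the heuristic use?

7

Sorted descending: 150, 125, 125, 115, 110, 110, 105, 65, 65, 65, 60, 55, 35.
  150 → host 1 (new)  [load 150/195]
  125 → host 2 (new)  [load 125/195]
  125 → host 3 (new)  [load 125/195]
  115 → host 4 (new)  [load 115/195]
  110 → host 5 (new)  [load 110/195]
  110 → host 6 (new)  [load 110/195]
  105 → host 7 (new)  [load 105/195]
  65 → host 2  [load 190/195]
  65 → host 3  [load 190/195]
  65 → host 4  [load 180/195]
  60 → host 5  [load 170/195]
  55 → host 6  [load 165/195]
  35 → host 1  [load 185/195]
7 hosts opened.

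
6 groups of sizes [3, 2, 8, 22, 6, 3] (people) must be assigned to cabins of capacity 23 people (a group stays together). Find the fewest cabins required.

2

Total = 22 + 8 + 6 + 3 + 3 + 2 = 44 people.
Lower bound: ⌈44/23⌉ = 2 cabins.
A packing using 2 cabins:
  cabin 1: 22 = 22
  cabin 2: 8 + 6 + 3 + 3 + 2 = 22
This matches the lower bound, so 2 is optimal.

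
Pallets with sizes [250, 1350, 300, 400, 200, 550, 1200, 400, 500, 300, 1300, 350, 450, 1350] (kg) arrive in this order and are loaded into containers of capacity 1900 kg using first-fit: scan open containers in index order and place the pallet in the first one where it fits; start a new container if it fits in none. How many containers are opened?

5

  250 → container 1 (new)  [load 250/1900]
  1350 → container 1  [load 1600/1900]
  300 → container 1  [load 1900/1900]
  400 → container 2 (new)  [load 400/1900]
  200 → container 2  [load 600/1900]
  550 → container 2  [load 1150/1900]
  1200 → container 3 (new)  [load 1200/1900]
  400 → container 2  [load 1550/1900]
  500 → container 3  [load 1700/1900]
  300 → container 2  [load 1850/1900]
  1300 → container 4 (new)  [load 1300/1900]
  350 → container 4  [load 1650/1900]
  450 → container 5 (new)  [load 450/1900]
  1350 → container 5  [load 1800/1900]
5 containers opened.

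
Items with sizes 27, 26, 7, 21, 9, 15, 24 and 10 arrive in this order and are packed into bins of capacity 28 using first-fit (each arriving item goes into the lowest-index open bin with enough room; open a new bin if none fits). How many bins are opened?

  27 → bin 1 (new)  [load 27/28]
  26 → bin 2 (new)  [load 26/28]
  7 → bin 3 (new)  [load 7/28]
  21 → bin 3  [load 28/28]
  9 → bin 4 (new)  [load 9/28]
  15 → bin 4  [load 24/28]
  24 → bin 5 (new)  [load 24/28]
  10 → bin 6 (new)  [load 10/28]
6 bins opened.

6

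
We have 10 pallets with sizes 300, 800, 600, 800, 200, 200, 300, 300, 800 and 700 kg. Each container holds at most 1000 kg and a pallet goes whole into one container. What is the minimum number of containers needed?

Total = 800 + 800 + 800 + 700 + 600 + 300 + 300 + 300 + 200 + 200 = 5000 kg.
Lower bound: ⌈5000/1000⌉ = 5 containers.
A packing using 6 containers:
  container 1: 800 + 200 = 1000
  container 2: 800 + 200 = 1000
  container 3: 800 = 800
  container 4: 700 + 300 = 1000
  container 5: 600 + 300 = 900
  container 6: 300 = 300
No arrangement into 5 containers stays within capacity, so 6 is optimal.

6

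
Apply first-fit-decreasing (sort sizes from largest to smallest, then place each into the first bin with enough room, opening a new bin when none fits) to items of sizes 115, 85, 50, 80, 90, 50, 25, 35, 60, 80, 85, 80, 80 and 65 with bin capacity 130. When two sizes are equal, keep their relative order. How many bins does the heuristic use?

Sorted descending: 115, 90, 85, 85, 80, 80, 80, 80, 65, 60, 50, 50, 35, 25.
  115 → bin 1 (new)  [load 115/130]
  90 → bin 2 (new)  [load 90/130]
  85 → bin 3 (new)  [load 85/130]
  85 → bin 4 (new)  [load 85/130]
  80 → bin 5 (new)  [load 80/130]
  80 → bin 6 (new)  [load 80/130]
  80 → bin 7 (new)  [load 80/130]
  80 → bin 8 (new)  [load 80/130]
  65 → bin 9 (new)  [load 65/130]
  60 → bin 9  [load 125/130]
  50 → bin 5  [load 130/130]
  50 → bin 6  [load 130/130]
  35 → bin 2  [load 125/130]
  25 → bin 3  [load 110/130]
9 bins opened.

9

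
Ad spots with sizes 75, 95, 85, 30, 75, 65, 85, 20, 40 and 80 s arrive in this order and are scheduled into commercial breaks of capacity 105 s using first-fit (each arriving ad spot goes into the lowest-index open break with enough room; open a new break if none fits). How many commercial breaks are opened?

7

  75 → break 1 (new)  [load 75/105]
  95 → break 2 (new)  [load 95/105]
  85 → break 3 (new)  [load 85/105]
  30 → break 1  [load 105/105]
  75 → break 4 (new)  [load 75/105]
  65 → break 5 (new)  [load 65/105]
  85 → break 6 (new)  [load 85/105]
  20 → break 3  [load 105/105]
  40 → break 5  [load 105/105]
  80 → break 7 (new)  [load 80/105]
7 commercial breaks opened.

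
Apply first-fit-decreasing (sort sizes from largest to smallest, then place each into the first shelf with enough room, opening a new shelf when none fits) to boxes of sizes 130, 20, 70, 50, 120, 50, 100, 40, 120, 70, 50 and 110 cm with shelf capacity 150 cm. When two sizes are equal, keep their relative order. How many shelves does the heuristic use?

Sorted descending: 130, 120, 120, 110, 100, 70, 70, 50, 50, 50, 40, 20.
  130 → shelf 1 (new)  [load 130/150]
  120 → shelf 2 (new)  [load 120/150]
  120 → shelf 3 (new)  [load 120/150]
  110 → shelf 4 (new)  [load 110/150]
  100 → shelf 5 (new)  [load 100/150]
  70 → shelf 6 (new)  [load 70/150]
  70 → shelf 6  [load 140/150]
  50 → shelf 5  [load 150/150]
  50 → shelf 7 (new)  [load 50/150]
  50 → shelf 7  [load 100/150]
  40 → shelf 4  [load 150/150]
  20 → shelf 1  [load 150/150]
7 shelves opened.

7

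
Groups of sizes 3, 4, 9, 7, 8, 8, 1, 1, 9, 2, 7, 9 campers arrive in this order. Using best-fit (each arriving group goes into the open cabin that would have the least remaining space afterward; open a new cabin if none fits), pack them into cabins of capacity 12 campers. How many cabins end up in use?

  3 → cabin 1 (new)  [load 3/12]
  4 → cabin 1  [load 7/12]
  9 → cabin 2 (new)  [load 9/12]
  7 → cabin 3 (new)  [load 7/12]
  8 → cabin 4 (new)  [load 8/12]
  8 → cabin 5 (new)  [load 8/12]
  1 → cabin 2  [load 10/12]
  1 → cabin 2  [load 11/12]
  9 → cabin 6 (new)  [load 9/12]
  2 → cabin 6  [load 11/12]
  7 → cabin 7 (new)  [load 7/12]
  9 → cabin 8 (new)  [load 9/12]
8 cabins opened.

8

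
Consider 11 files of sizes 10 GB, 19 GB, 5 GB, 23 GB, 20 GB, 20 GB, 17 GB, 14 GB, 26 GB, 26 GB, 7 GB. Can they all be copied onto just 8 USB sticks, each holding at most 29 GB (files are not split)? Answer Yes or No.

Yes

A valid assignment using 8 USB sticks:
  USB stick 1: 26 = 26
  USB stick 2: 26 = 26
  USB stick 3: 23 + 5 = 28
  USB stick 4: 20 + 7 = 27
  USB stick 5: 20 = 20
  USB stick 6: 19 + 10 = 29
  USB stick 7: 17 = 17
  USB stick 8: 14 = 14
Every load is within 29 GB, so 8 USB sticks suffice.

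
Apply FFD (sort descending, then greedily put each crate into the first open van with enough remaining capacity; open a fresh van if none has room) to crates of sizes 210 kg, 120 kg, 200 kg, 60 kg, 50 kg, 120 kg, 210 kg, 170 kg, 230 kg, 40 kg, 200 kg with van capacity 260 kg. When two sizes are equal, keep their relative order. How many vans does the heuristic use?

7

Sorted descending: 230, 210, 210, 200, 200, 170, 120, 120, 60, 50, 40.
  230 → van 1 (new)  [load 230/260]
  210 → van 2 (new)  [load 210/260]
  210 → van 3 (new)  [load 210/260]
  200 → van 4 (new)  [load 200/260]
  200 → van 5 (new)  [load 200/260]
  170 → van 6 (new)  [load 170/260]
  120 → van 7 (new)  [load 120/260]
  120 → van 7  [load 240/260]
  60 → van 4  [load 260/260]
  50 → van 2  [load 260/260]
  40 → van 3  [load 250/260]
7 vans opened.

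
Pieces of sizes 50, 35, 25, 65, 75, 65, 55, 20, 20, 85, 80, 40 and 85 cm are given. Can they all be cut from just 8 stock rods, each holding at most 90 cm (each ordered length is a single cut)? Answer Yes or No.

No

Total = 700 cm; ⌈700/90⌉ = 8.
The bound of 8 does not rule out 8, but exhaustive search shows no assignment into 8 stock rods of capacity 90 cm exists — the minimum is 9.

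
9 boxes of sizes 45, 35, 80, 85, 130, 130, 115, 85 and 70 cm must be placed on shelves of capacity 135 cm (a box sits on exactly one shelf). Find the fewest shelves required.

Total = 130 + 130 + 115 + 85 + 85 + 80 + 70 + 45 + 35 = 775 cm.
Lower bound: ⌈775/135⌉ = 6 shelves.
Also, 7 boxes each exceed 135/2 cm, and no two of those can share a shelf, so at least 7 shelves are needed.
A packing using 7 shelves:
  shelf 1: 130 = 130
  shelf 2: 130 = 130
  shelf 3: 115 = 115
  shelf 4: 85 + 45 = 130
  shelf 5: 85 + 35 = 120
  shelf 6: 80 = 80
  shelf 7: 70 = 70
This matches the lower bound, so 7 is optimal.

7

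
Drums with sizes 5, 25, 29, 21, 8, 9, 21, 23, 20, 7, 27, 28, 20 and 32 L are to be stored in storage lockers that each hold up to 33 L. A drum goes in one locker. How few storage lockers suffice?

10

Total = 32 + 29 + 28 + 27 + 25 + 23 + 21 + 21 + 20 + 20 + 9 + 8 + 7 + 5 = 275 L.
Lower bound: ⌈275/33⌉ = 9 storage lockers.
Also, 10 drums each exceed 33/2 L, and no two of those can share a locker, so at least 10 storage lockers are needed.
A packing using 10 storage lockers:
  locker 1: 32 = 32
  locker 2: 29 = 29
  locker 3: 28 + 5 = 33
  locker 4: 27 = 27
  locker 5: 25 + 8 = 33
  locker 6: 23 + 9 = 32
  locker 7: 21 + 7 = 28
  locker 8: 21 = 21
  locker 9: 20 = 20
  locker 10: 20 = 20
This matches the lower bound, so 10 is optimal.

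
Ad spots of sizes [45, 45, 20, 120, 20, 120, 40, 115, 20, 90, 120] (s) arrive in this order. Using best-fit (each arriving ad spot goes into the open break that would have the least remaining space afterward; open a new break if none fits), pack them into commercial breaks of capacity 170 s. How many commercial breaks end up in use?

  45 → break 1 (new)  [load 45/170]
  45 → break 1  [load 90/170]
  20 → break 1  [load 110/170]
  120 → break 2 (new)  [load 120/170]
  20 → break 2  [load 140/170]
  120 → break 3 (new)  [load 120/170]
  40 → break 3  [load 160/170]
  115 → break 4 (new)  [load 115/170]
  20 → break 2  [load 160/170]
  90 → break 5 (new)  [load 90/170]
  120 → break 6 (new)  [load 120/170]
6 commercial breaks opened.

6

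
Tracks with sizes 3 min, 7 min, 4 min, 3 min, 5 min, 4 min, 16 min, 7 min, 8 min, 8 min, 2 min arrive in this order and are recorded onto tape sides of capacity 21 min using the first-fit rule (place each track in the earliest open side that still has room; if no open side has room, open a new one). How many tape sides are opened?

  3 → side 1 (new)  [load 3/21]
  7 → side 1  [load 10/21]
  4 → side 1  [load 14/21]
  3 → side 1  [load 17/21]
  5 → side 2 (new)  [load 5/21]
  4 → side 1  [load 21/21]
  16 → side 2  [load 21/21]
  7 → side 3 (new)  [load 7/21]
  8 → side 3  [load 15/21]
  8 → side 4 (new)  [load 8/21]
  2 → side 3  [load 17/21]
4 tape sides opened.

4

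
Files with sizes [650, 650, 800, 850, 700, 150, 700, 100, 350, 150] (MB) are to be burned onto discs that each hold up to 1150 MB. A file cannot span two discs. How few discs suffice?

Total = 850 + 800 + 700 + 700 + 650 + 650 + 350 + 150 + 150 + 100 = 5100 MB.
Lower bound: ⌈5100/1150⌉ = 5 discs.
Also, 6 files each exceed 575 MB, and no two of those can share a disc, so at least 6 discs are needed.
A packing using 6 discs:
  disc 1: 850 + 150 + 150 = 1150
  disc 2: 800 + 350 = 1150
  disc 3: 700 + 100 = 800
  disc 4: 700 = 700
  disc 5: 650 = 650
  disc 6: 650 = 650
This matches the lower bound, so 6 is optimal.

6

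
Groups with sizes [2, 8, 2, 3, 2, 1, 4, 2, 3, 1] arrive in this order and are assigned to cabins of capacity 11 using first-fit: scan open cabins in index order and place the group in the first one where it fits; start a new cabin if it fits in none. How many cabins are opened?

  2 → cabin 1 (new)  [load 2/11]
  8 → cabin 1  [load 10/11]
  2 → cabin 2 (new)  [load 2/11]
  3 → cabin 2  [load 5/11]
  2 → cabin 2  [load 7/11]
  1 → cabin 1  [load 11/11]
  4 → cabin 2  [load 11/11]
  2 → cabin 3 (new)  [load 2/11]
  3 → cabin 3  [load 5/11]
  1 → cabin 3  [load 6/11]
3 cabins opened.

3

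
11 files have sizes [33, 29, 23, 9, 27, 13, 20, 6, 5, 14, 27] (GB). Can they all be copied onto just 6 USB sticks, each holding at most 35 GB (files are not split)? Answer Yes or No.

No

Total = 206 GB; ⌈206/35⌉ = 6.
The bound of 6 does not rule out 6, but exhaustive search shows no assignment into 6 USB sticks of capacity 35 GB exists — the minimum is 7.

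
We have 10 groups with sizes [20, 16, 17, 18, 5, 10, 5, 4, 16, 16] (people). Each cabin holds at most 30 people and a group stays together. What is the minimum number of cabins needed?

6

Total = 20 + 18 + 17 + 16 + 16 + 16 + 10 + 5 + 5 + 4 = 127 people.
Lower bound: ⌈127/30⌉ = 5 cabins.
Also, 6 groups each exceed 15 people, and no two of those can share a cabin, so at least 6 cabins are needed.
A packing using 6 cabins:
  cabin 1: 20 + 10 = 30
  cabin 2: 18 + 5 + 5 = 28
  cabin 3: 17 + 4 = 21
  cabin 4: 16 = 16
  cabin 5: 16 = 16
  cabin 6: 16 = 16
This matches the lower bound, so 6 is optimal.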